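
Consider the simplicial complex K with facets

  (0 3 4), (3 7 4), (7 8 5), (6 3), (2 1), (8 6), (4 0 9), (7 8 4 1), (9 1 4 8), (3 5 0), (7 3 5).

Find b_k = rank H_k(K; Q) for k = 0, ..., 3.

b_0 = 1, b_1 = 1, b_2 = 0, b_3 = 0.

We work with the vertex ordering 0 < 1 < 2 < 3 < 4 < 5 < 6 < 7 < 8 < 9. The simplices of K, each written with vertices in increasing order, are:

  0-simplices (10): [0], [1], [2], [3], [4], [5], [6], [7], [8], [9]
  1-simplices (21): [0,3], [0,4], [0,5], [0,9], [1,2], [1,4], [1,7], [1,8], [1,9], [3,4], [3,5], [3,6], [3,7], [4,7], [4,8], [4,9], [5,7], [5,8], [6,8], [7,8], [8,9]
  2-simplices (13): [0,3,4], [0,3,5], [0,4,9], [1,4,7], [1,4,8], [1,4,9], [1,7,8], [1,8,9], [3,4,7], [3,5,7], [4,7,8], [4,8,9], [5,7,8]
  3-simplices (2): [1,4,7,8], [1,4,8,9]

Hence C_0 ≅ Z^10, C_1 ≅ Z^21, C_2 ≅ Z^13, C_3 ≅ Z^2.

∂_1: C_1 → C_0 sends each edge [p,q] (with p < q) to q − p. For instance
  ∂[7,8] = [8] − [7].
This gives a 10×21 integer matrix of rank 9; reducing to Smith normal form yields diagonal entries (1,1,1,1,1,1,1,1,1).

∂_2: C_2 → C_1 acts by ∂[p,q,r] = [q,r] − [p,r] + [p,q]. For instance
  ∂[1,7,8] = [7,8] − [1,8] + [1,7],
  ∂[0,4,9] = [4,9] − [0,9] + [0,4].
The 21×13 boundary matrix has rank 11 and Smith normal form diag(1,1,1,1,1,1,1,1,1,1,1).

Boundary ∂_3: C_3 → C_2 sends each 3-simplex σ to the alternating sum Σ_i (−1)^i (σ with its i-th vertex removed). For instance
  ∂[1,4,8,9] = [4,8,9] − [1,8,9] + [1,4,9] − [1,4,8],
  ∂[1,4,7,8] = [4,7,8] − [1,7,8] + [1,4,8] − [1,4,7].
This gives a 13×2 integer matrix of rank 2; reducing to Smith normal form yields diagonal entries (1,1).

Reading off H_k = ker ∂_k / im ∂_{k+1}:

  H_0: rank C_0 − rank ∂_1 = 10 − 9 = 1, and the invariant factors of ∂_1 are all 1, so H_0 = Z.
  H_1: rank ker ∂_1 − rank ∂_2 = (21 − 9) − 11 = 1, and the invariant factors of ∂_2 are all 1, so H_1 = Z.
  H_2: rank ker ∂_2 − rank ∂_3 = (13 − 11) − 2 = 0, and the invariant factors of ∂_3 are all 1, so H_2 = 0.
  H_3: rank ker ∂_3 − rank ∂_4 = (2 − 2) − 0 = 0, and there is no ∂_4, so H_3 = 0.

Hence the Betti numbers are b_0 = 1, b_1 = 1, b_2 = 0, b_3 = 0.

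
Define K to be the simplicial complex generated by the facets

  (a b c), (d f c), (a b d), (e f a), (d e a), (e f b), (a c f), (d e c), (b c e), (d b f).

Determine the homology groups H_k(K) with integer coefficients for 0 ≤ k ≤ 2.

Take the total order a < b < c < d < e < f on the vertex set. Then K (dimension 2) consists of the simplices:

  0-simplices (6): a, b, c, d, e, f
  1-simplices (15): ab, ac, ad, ae, af, bc, bd, be, bf, cd, ce, cf, de, df, ef
  2-simplices (10): abc, abd, acf, ade, aef, bce, bdf, bef, cde, cdf

Hence C_0 ≅ Z^6, C_1 ≅ Z^15, C_2 ≅ Z^10.

The boundary map ∂_1: C_1 → C_0 sends each edge [p,q] (with p < q) to q − p. For instance
  ∂bd = d − b.
The 6×15 boundary matrix has rank 5 and Smith normal form diag(1,1,1,1,1).

∂_2: C_2 → C_1 maps a triangle to the signed sum of its edges. For instance
  ∂acf = cf − af + ac,
  ∂ade = de − ae + ad.
This gives a 15×10 integer matrix of rank 10; reducing to Smith normal form yields diagonal entries (1,1,1,1,1,1,1,1,1,2).

Computing H_k = (kernel of ∂_k) / (image of ∂_{k+1}):

  H_0: rank C_0 − rank ∂_1 = 6 − 5 = 1, and the invariant factors of ∂_1 are all 1, so H_0 = Z.
  H_1: rank ker ∂_1 − rank ∂_2 = (15 − 5) − 10 = 0, and ∂_2 has invariant factor 2 > 1, so H_1 = Z/2.
  H_2: rank ker ∂_2 − rank ∂_3 = (10 − 10) − 0 = 0, and there is no ∂_3, so H_2 = 0.

As a check, the Euler characteristic is 6 − 15 + 10 = 1, which agrees with 1 − 0 + 0 = 1.

H_0 ≅ Z,  H_1 ≅ Z/2,  H_2 = 0.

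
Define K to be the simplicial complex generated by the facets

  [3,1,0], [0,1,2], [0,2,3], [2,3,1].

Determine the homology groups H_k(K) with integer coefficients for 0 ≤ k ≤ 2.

H_0 = Z,  H_1 = 0,  H_2 = Z.

We work with the vertex ordering 0 < 1 < 2 < 3. The simplices of K, each written with vertices in increasing order, are:

  0-simplices (4): [0], [1], [2], [3]
  1-simplices (6): [0,1], [0,2], [0,3], [1,2], [1,3], [2,3]
  2-simplices (4): [0,1,2], [0,1,3], [0,2,3], [1,2,3]

giving chain groups C_0 ≅ Z^4, C_1 ≅ Z^6, C_2 ≅ Z^4.

∂_1: C_1 → C_0 sends each edge [p,q] (with p < q) to q − p. For instance
  ∂[0,2] = [2] − [0].
This gives a 4×6 integer matrix of rank 3; reducing to Smith normal form yields diagonal entries (1,1,1).

∂_2: C_2 → C_1 sends each 2-simplex [p,q,r] to [q,r] − [p,r] + [p,q]. For instance
  ∂[1,2,3] = [2,3] − [1,3] + [1,2],
  ∂[0,1,3] = [1,3] − [0,3] + [0,1].
As a 6×4 matrix over Z this has rank 3, with invariant factors (1,1,1).

Computing H_k = (kernel of ∂_k) / (image of ∂_{k+1}):

  H_0: rank C_0 − rank ∂_1 = 4 − 3 = 1, and the invariant factors of ∂_1 are all 1, so H_0 = Z.
  H_1: rank ker ∂_1 − rank ∂_2 = (6 − 3) − 3 = 0, and the invariant factors of ∂_2 are all 1, so H_1 = 0.
  H_2: rank ker ∂_2 − rank ∂_3 = (4 − 3) − 0 = 1, and there is no ∂_3, so H_2 = Z.

(K is a triangulation of the 2-sphere S^2.)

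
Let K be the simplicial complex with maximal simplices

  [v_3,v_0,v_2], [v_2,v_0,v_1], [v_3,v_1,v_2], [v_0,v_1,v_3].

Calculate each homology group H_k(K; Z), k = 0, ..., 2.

Fix the vertex order v_0 < v_1 < v_2 < v_3 and write every simplex with vertices in increasing order. Then dim K = 2 and the simplices of K are:

  0-simplices (4): [v_0], [v_1], [v_2], [v_3]
  1-simplices (6): [v_0,v_1], [v_0,v_2], [v_0,v_3], [v_1,v_2], [v_1,v_3], [v_2,v_3]
  2-simplices (4): [v_0,v_1,v_2], [v_0,v_1,v_3], [v_0,v_2,v_3], [v_1,v_2,v_3]

Hence C_0 ≅ Z^4, C_1 ≅ Z^6, C_2 ≅ Z^4.

The boundary map ∂_1: C_1 → C_0 maps an edge to its endpoints' difference, ∂[p,q] = q − p. For instance
  ∂[v_0,v_1] = [v_1] − [v_0].
The resulting 4×6 matrix has rank 3, and its Smith normal form has invariant factors (1,1,1).

Boundary ∂_2: C_2 → C_1 acts by ∂[p,q,r] = [q,r] − [p,r] + [p,q]. For instance
  ∂[v_1,v_2,v_3] = [v_2,v_3] − [v_1,v_3] + [v_1,v_2],
  ∂[v_0,v_1,v_3] = [v_1,v_3] − [v_0,v_3] + [v_0,v_1].
As a 6×4 matrix over Z this has rank 3, with invariant factors (1,1,1).

Computing H_k = (kernel of ∂_k) / (image of ∂_{k+1}):

  H_0: rank C_0 − rank ∂_1 = 4 − 3 = 1, and the invariant factors of ∂_1 are all 1, so H_0 ≅ Z.
  H_1: rank ker ∂_1 − rank ∂_2 = (6 − 3) − 3 = 0, and the invariant factors of ∂_2 are all 1, so H_1 ≅ 0.
  H_2: rank ker ∂_2 − rank ∂_3 = (4 − 3) − 0 = 1, and there is no ∂_3, so H_2 ≅ Z.

As a check, the Euler characteristic is 4 − 6 + 4 = 2, which agrees with 1 − 0 + 1 = 2.

H_0 ≅ Z,  H_1 = 0,  H_2 ≅ Z.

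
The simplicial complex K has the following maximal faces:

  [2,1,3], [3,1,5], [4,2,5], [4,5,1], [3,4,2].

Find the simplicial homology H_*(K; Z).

H_0 ≅ Z,  H_1 ≅ Z,  H_2 = 0.

Order the vertices as 1 < 2 < 3 < 4 < 5. Listing each simplex with vertices in this order, K has dimension 2 with simplices:

  0-simplices (5): [1], [2], [3], [4], [5]
  1-simplices (10): [1,2], [1,3], [1,4], [1,5], [2,3], [2,4], [2,5], [3,4], [3,5], [4,5]
  2-simplices (5): [1,2,3], [1,3,5], [1,4,5], [2,3,4], [2,4,5]

Hence C_0 ≅ Z^5, C_1 ≅ Z^10, C_2 ≅ Z^5.

∂_1: C_1 → C_0 maps an edge to its endpoints' difference, ∂[p,q] = q − p.
The 5×10 boundary matrix has rank 4 and Smith normal form diag(1,1,1,1).

Boundary ∂_2: C_2 → C_1 sends each 2-simplex [p,q,r] to [q,r] − [p,r] + [p,q]. For instance
  ∂[1,3,5] = [3,5] − [1,5] + [1,3],
  ∂[1,4,5] = [4,5] − [1,5] + [1,4].
The 10×5 boundary matrix has rank 5 and Smith normal form diag(1,1,1,1,1).

Reading off H_k = ker ∂_k / im ∂_{k+1}:

  H_0: rank C_0 − rank ∂_1 = 5 − 4 = 1, and the invariant factors of ∂_1 are all 1, so H_0 = Z.
  H_1: rank ker ∂_1 − rank ∂_2 = (10 − 4) − 5 = 1, and the invariant factors of ∂_2 are all 1, so H_1 = Z.
  H_2: rank ker ∂_2 − rank ∂_3 = (5 − 5) − 0 = 0, and there is no ∂_3, so H_2 = 0.

(K is a triangulation of the Möbius band.)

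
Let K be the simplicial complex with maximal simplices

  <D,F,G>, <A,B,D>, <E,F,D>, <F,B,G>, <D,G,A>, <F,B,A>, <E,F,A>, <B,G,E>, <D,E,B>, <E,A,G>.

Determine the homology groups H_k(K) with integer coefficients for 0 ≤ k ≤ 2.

Fix the vertex order A < B < D < E < F < G and write every simplex with vertices in increasing order. Then dim K = 2 and the simplices of K are:

  0-simplices (6): A, B, D, E, F, G
  1-simplices (15): AB, AD, AE, AF, AG, BD, BE, BF, BG, DE, DF, DG, EF, EG, FG
  2-simplices (10): ABD, ABF, ADG, AEF, AEG, BDE, BEG, BFG, DEF, DFG

so the chain groups are C_0 ≅ Z^6, C_1 ≅ Z^15, C_2 ≅ Z^10.

The boundary map ∂_1: C_1 → C_0 sends each edge [p,q] (with p < q) to q − p.
The resulting 6×15 matrix has rank 5, and its Smith normal form has invariant factors (1,1,1,1,1).

∂_2: C_2 → C_1 sends each 2-simplex [p,q,r] to [q,r] − [p,r] + [p,q]. For instance
  ∂AEF = EF − AF + AE,
  ∂DEF = EF − DF + DE.
As a 15×10 matrix over Z this has rank 10, with invariant factors (1,1,1,1,1,1,1,1,1,2).

Reading off H_k = ker ∂_k / im ∂_{k+1}:

  H_0: rank C_0 − rank ∂_1 = 6 − 5 = 1, and the invariant factors of ∂_1 are all 1, so H_0 ≅ Z.
  H_1: rank ker ∂_1 − rank ∂_2 = (15 − 5) − 10 = 0, and ∂_2 has invariant factor 2 > 1, so H_1 ≅ Z/2Z.
  H_2: rank ker ∂_2 − rank ∂_3 = (10 − 10) − 0 = 0, and there is no ∂_3, so H_2 ≅ 0.

H_0 = Z,  H_1 = Z/2Z,  H_2 = 0.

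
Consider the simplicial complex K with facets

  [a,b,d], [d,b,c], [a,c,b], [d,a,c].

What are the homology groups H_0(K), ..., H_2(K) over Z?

H_0 = Z,  H_1 = 0,  H_2 = Z.

Take the total order a < b < c < d on the vertex set. Then K (dimension 2) consists of the simplices:

  0-simplices (4): a, b, c, d
  1-simplices (6): ab, ac, ad, bc, bd, cd
  2-simplices (4): abc, abd, acd, bcd

so the chain groups are C_0 ≅ Z^4, C_1 ≅ Z^6, C_2 ≅ Z^4.

Boundary ∂_1: C_1 → C_0 sends each edge [p,q] (with p < q) to q − p. For instance
  ∂ab = b − a.
This gives a 4×6 integer matrix of rank 3; reducing to Smith normal form yields diagonal entries (1,1,1).

∂_2: C_2 → C_1 acts by ∂[p,q,r] = [q,r] − [p,r] + [p,q]. For instance
  ∂bcd = cd − bd + bc,
  ∂abc = bc − ac + ab.
As a 6×4 matrix over Z this has rank 3, with invariant factors (1,1,1).

From H_k ≅ ker(∂_k) / im(∂_{k+1}) we obtain:

  H_0: rank C_0 − rank ∂_1 = 4 − 3 = 1, and the invariant factors of ∂_1 are all 1, so H_0 ≅ Z.
  H_1: rank ker ∂_1 − rank ∂_2 = (6 − 3) − 3 = 0, and the invariant factors of ∂_2 are all 1, so H_1 ≅ 0.
  H_2: rank ker ∂_2 − rank ∂_3 = (4 − 3) − 0 = 1, and there is no ∂_3, so H_2 ≅ Z.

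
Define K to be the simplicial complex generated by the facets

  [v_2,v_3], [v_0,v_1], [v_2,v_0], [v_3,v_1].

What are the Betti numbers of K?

b_0 = 1, b_1 = 1.

Take the total order v_0 < v_1 < v_2 < v_3 on the vertex set. Then K (dimension 1) consists of the simplices:

  0-simplices (4): [v_0], [v_1], [v_2], [v_3]
  1-simplices (4): [v_0,v_1], [v_0,v_2], [v_1,v_3], [v_2,v_3]

giving chain groups C_0 ≅ Z^4, C_1 ≅ Z^4.

The boundary map ∂_1: C_1 → C_0 sends each edge [p,q] (with p < q) to q − p.
As a 4×4 matrix over Z this has rank 3, with invariant factors (1,1,1).

Computing H_k = (kernel of ∂_k) / (image of ∂_{k+1}):

  H_0: rank C_0 − rank ∂_1 = 4 − 3 = 1, and the invariant factors of ∂_1 are all 1, so H_0 = Z.
  H_1: rank ker ∂_1 − rank ∂_2 = (4 − 3) − 0 = 1, and there is no ∂_2, so H_1 = Z.

Hence the Betti numbers are b_0 = 1, b_1 = 1.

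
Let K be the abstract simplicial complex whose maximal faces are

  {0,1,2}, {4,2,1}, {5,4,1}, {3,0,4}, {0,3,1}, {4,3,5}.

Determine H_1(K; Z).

H_1 ≅ Z.

K has 6 vertices, 12 edges, 6 triangles.
rank ∂_1 = 5, rank ∂_2 = 6 ⇒ b_1 = 12 − 5 − 6 = 1; all invariant factors of ∂_2 are 1 so no torsion. So H_1 = Z.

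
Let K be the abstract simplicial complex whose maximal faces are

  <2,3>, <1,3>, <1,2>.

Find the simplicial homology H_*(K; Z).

H_0 = Z,  H_1 = Z.

Fix the vertex order 1 < 2 < 3 and write every simplex with vertices in increasing order. Then dim K = 1 and the simplices of K are:

  0-simplices (3): [1], [2], [3]
  1-simplices (3): [1,2], [1,3], [2,3]

giving chain groups C_0 ≅ Z^3, C_1 ≅ Z^3.

The boundary map ∂_1: C_1 → C_0 maps an edge to its endpoints' difference, ∂[p,q] = q − p. For instance
  ∂[2,3] = [3] − [2].
This gives a 3×3 integer matrix of rank 2; reducing to Smith normal form yields diagonal entries (1,1).

Reading off H_k = ker ∂_k / im ∂_{k+1}:

  H_0: rank C_0 − rank ∂_1 = 3 − 2 = 1, and the invariant factors of ∂_1 are all 1, so H_0 ≅ Z.
  H_1: rank ker ∂_1 − rank ∂_2 = (3 − 2) − 0 = 1, and there is no ∂_2, so H_1 ≅ Z.

(K is a triangulation of the circle S^1.)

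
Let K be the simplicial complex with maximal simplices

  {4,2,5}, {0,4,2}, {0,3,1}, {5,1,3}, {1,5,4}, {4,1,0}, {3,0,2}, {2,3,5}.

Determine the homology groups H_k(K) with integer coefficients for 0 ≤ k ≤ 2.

Take the total order 0 < 1 < 2 < 3 < 4 < 5 on the vertex set. Then K (dimension 2) consists of the simplices:

  0-simplices (6): [0], [1], [2], [3], [4], [5]
  1-simplices (12): [0,1], [0,2], [0,3], [0,4], [1,3], [1,4], [1,5], [2,3], [2,4], [2,5], [3,5], [4,5]
  2-simplices (8): [0,1,3], [0,1,4], [0,2,3], [0,2,4], [1,3,5], [1,4,5], [2,3,5], [2,4,5]

giving chain groups C_0 ≅ Z^6, C_1 ≅ Z^12, C_2 ≅ Z^8.

Boundary ∂_1: C_1 → C_0 is given by ∂[p,q] = [q] − [p]. For instance
  ∂[2,3] = [3] − [2].
The 6×12 boundary matrix has rank 5 and Smith normal form diag(1,1,1,1,1).

The boundary map ∂_2: C_2 → C_1 acts by ∂[p,q,r] = [q,r] − [p,r] + [p,q]. For instance
  ∂[0,1,4] = [1,4] − [0,4] + [0,1],
  ∂[2,4,5] = [4,5] − [2,5] + [2,4].
This gives a 12×8 integer matrix of rank 7; reducing to Smith normal form yields diagonal entries (1,1,1,1,1,1,1).

Reading off H_k = ker ∂_k / im ∂_{k+1}:

  H_0: rank C_0 − rank ∂_1 = 6 − 5 = 1, and the invariant factors of ∂_1 are all 1, so H_0 ≅ Z.
  H_1: rank ker ∂_1 − rank ∂_2 = (12 − 5) − 7 = 0, and the invariant factors of ∂_2 are all 1, so H_1 ≅ 0.
  H_2: rank ker ∂_2 − rank ∂_3 = (8 − 7) − 0 = 1, and there is no ∂_3, so H_2 ≅ Z.

As a check, the Euler characteristic is 6 − 12 + 8 = 2, which agrees with 1 − 0 + 1 = 2.
(K is a triangulation of the 2-sphere S^2.)

H_0 ≅ Z,  H_1 = 0,  H_2 ≅ Z.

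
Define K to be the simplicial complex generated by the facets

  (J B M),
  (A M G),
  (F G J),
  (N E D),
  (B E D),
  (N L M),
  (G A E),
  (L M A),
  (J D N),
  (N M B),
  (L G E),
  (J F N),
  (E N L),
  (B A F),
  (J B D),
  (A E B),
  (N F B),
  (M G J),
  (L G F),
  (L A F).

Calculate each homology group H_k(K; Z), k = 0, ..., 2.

H_0 ≅ Z,  H_1 ≅ Z ⊕ Z_2,  H_2 = 0.

Take the total order A < B < D < E < F < G < J < L < M < N on the vertex set. Then K (dimension 2) consists of the simplices:

  0-simplices (10): A, B, D, E, F, G, J, L, M, N
  1-simplices (30): AB, AE, AF, AG, AL, AM, BD, BE, BF, BJ, BM, BN, DE, DJ, DN, EG, EL, EN, FG, FJ, FL, FN, GJ, GL, GM, JM, JN, LM, LN, MN
  2-simplices (20): ABE, ABF, AEG, AFL, AGM, ALM, BDE, BDJ, BFN, BJM, BMN, DEN, DJN, EGL, ELN, FGJ, FGL, FJN, GJM, LMN

Hence C_0 ≅ Z^10, C_1 ≅ Z^30, C_2 ≅ Z^20.

The boundary map ∂_1: C_1 → C_0 maps an edge to its endpoints' difference, ∂[p,q] = q − p.
This gives a 10×30 integer matrix of rank 9; reducing to Smith normal form yields diagonal entries (1,1,1,1,1,1,1,1,1).

Boundary ∂_2: C_2 → C_1 sends each 2-simplex [p,q,r] to [q,r] − [p,r] + [p,q]. For instance
  ∂LMN = MN − LN + LM,
  ∂BDJ = DJ − BJ + BD.
As a 30×20 matrix over Z this has rank 20, with invariant factors (1,1,1,1,1,1,1,1,1,1,1,1,1,1,1,1,1,1,1,2).

Reading off H_k = ker ∂_k / im ∂_{k+1}:

  H_0: rank C_0 − rank ∂_1 = 10 − 9 = 1, and the invariant factors of ∂_1 are all 1, so H_0 ≅ Z.
  H_1: rank ker ∂_1 − rank ∂_2 = (30 − 9) − 20 = 1, and ∂_2 has invariant factor 2 > 1, so H_1 ≅ Z ⊕ Z_2.
  H_2: rank ker ∂_2 − rank ∂_3 = (20 − 20) − 0 = 0, and there is no ∂_3, so H_2 ≅ 0.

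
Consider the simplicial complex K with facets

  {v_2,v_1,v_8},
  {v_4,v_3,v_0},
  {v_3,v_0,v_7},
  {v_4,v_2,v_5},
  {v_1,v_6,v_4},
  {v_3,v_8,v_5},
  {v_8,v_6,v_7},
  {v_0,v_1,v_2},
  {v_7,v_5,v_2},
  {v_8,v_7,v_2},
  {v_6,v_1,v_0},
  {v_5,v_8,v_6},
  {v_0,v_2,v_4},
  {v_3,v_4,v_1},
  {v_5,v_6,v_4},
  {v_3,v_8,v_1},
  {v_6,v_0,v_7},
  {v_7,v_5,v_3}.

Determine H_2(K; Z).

H_2 = 0.

Order the vertices as v_0 < v_1 < v_2 < v_3 < v_4 < v_5 < v_6 < v_7 < v_8. Listing each simplex with vertices in this order, K has dimension 2 with simplices:

  0-simplices (9): [v_0], [v_1], [v_2], [v_3], [v_4], [v_5], [v_6], [v_7], [v_8]
  1-simplices (27): (27 of them)
  2-simplices (18): (18 of them)

so the chain groups are C_0 ≅ Z^9, C_1 ≅ Z^27, C_2 ≅ Z^18.

The boundary map ∂_1: C_1 → C_0 sends each edge [p,q] (with p < q) to q − p.
The 9×27 boundary matrix has rank 8 and Smith normal form diag(1,1,1,1,1,1,1,1).

Boundary ∂_2: C_2 → C_1 sends each 2-simplex [p,q,r] to [q,r] − [p,r] + [p,q]. For instance
  ∂[v_2,v_5,v_7] = [v_5,v_7] − [v_2,v_7] + [v_2,v_5],
  ∂[v_1,v_2,v_8] = [v_2,v_8] − [v_1,v_8] + [v_1,v_2].
The resulting 27×18 matrix has rank 18, and its Smith normal form has invariant factors (1,1,1,1,1,1,1,1,1,1,1,1,1,1,1,1,1,2).

Now H_k = ker ∂_k / im ∂_{k+1}, so:

  H_2: rank ker ∂_2 − rank ∂_3 = (18 − 18) − 0 = 0, and there is no ∂_3, so H_2 ≅ 0.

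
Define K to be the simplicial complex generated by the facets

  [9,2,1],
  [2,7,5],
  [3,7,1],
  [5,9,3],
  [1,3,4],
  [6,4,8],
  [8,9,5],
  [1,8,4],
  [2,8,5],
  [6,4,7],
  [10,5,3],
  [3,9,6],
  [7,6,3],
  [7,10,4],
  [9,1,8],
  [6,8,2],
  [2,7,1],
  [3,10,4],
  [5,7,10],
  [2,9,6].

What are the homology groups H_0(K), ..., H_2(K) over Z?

H_0 ≅ Z,  H_1 ≅ Z × Z/2,  H_2 = 0.

Order the vertices as 1 < 2 < 3 < 4 < 5 < 6 < 7 < 8 < 9 < 10. Listing each simplex with vertices in this order, K has dimension 2 with simplices:

  0-simplices (10): [1], [2], [3], [4], [5], [6], [7], [8], [9], [10]
  1-simplices (30): (30 of them)
  2-simplices (20): (20 of them)

so the chain groups are C_0 ≅ Z^10, C_1 ≅ Z^30, C_2 ≅ Z^20.

The boundary map ∂_1: C_1 → C_0 is given by ∂[p,q] = [q] − [p]. For instance
  ∂[3,6] = [6] − [3].
The resulting 10×30 matrix has rank 9, and its Smith normal form has invariant factors (1,1,1,1,1,1,1,1,1).

The boundary map ∂_2: C_2 → C_1 acts by ∂[p,q,r] = [q,r] − [p,r] + [p,q]. For instance
  ∂[1,3,4] = [3,4] − [1,4] + [1,3],
  ∂[2,6,8] = [6,8] − [2,8] + [2,6].
As a 30×20 matrix over Z this has rank 20, with invariant factors (1,1,1,1,1,1,1,1,1,1,1,1,1,1,1,1,1,1,1,2).

Computing H_k = (kernel of ∂_k) / (image of ∂_{k+1}):

  H_0: rank C_0 − rank ∂_1 = 10 − 9 = 1, and the invariant factors of ∂_1 are all 1, so H_0 = Z.
  H_1: rank ker ∂_1 − rank ∂_2 = (30 − 9) − 20 = 1, and ∂_2 has invariant factor 2 > 1, so H_1 = Z × Z/2.
  H_2: rank ker ∂_2 − rank ∂_3 = (20 − 20) − 0 = 0, and there is no ∂_3, so H_2 = 0.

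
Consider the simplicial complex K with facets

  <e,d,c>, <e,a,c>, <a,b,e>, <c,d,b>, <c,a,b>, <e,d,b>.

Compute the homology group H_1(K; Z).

H_1 = 0.

We work with the vertex ordering a < b < c < d < e. The simplices of K, each written with vertices in increasing order, are:

  0-simplices (5): a, b, c, d, e
  1-simplices (9): ab, ac, ae, bc, bd, be, cd, ce, de
  2-simplices (6): abc, abe, ace, bcd, bde, cde

Hence C_0 ≅ Z^5, C_1 ≅ Z^9, C_2 ≅ Z^6.

Boundary ∂_1: C_1 → C_0 is given by ∂[p,q] = [q] − [p].
The resulting 5×9 matrix has rank 4, and its Smith normal form has invariant factors (1,1,1,1).

Boundary ∂_2: C_2 → C_1 acts by ∂[p,q,r] = [q,r] − [p,r] + [p,q]. For instance
  ∂cde = de − ce + cd,
  ∂abe = be − ae + ab.
As a 9×6 matrix over Z this has rank 5, with invariant factors (1,1,1,1,1).

Now H_k = ker ∂_k / im ∂_{k+1}, so:

  H_1: rank ker ∂_1 − rank ∂_2 = (9 − 4) − 5 = 0, and the invariant factors of ∂_2 are all 1, so H_1 ≅ 0.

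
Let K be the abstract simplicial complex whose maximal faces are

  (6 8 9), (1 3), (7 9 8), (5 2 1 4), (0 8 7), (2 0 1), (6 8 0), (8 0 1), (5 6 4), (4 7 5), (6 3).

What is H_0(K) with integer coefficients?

Order the vertices as 0 < 1 < 2 < 3 < 4 < 5 < 6 < 7 < 8 < 9. Listing each simplex with vertices in this order, K has dimension 3 with simplices:

  0-simplices (10): [0], [1], [2], [3], [4], [5], [6], [7], [8], [9]
  1-simplices (23): [0,1], [0,2], [0,6], [0,7], [0,8], [1,2], [1,3], [1,4], [1,5], [1,8], [2,4], [2,5], [3,6], [4,5], [4,6], [4,7], [5,6], [5,7], [6,8], [6,9], [7,8], [7,9], [8,9]
  2-simplices (12): [0,1,2], [0,1,8], [0,6,8], [0,7,8], [1,2,4], [1,2,5], [1,4,5], [2,4,5], [4,5,6], [4,5,7], [6,8,9], [7,8,9]
  3-simplices (1): [1,2,4,5]

giving chain groups C_0 ≅ Z^10, C_1 ≅ Z^23, C_2 ≅ Z^12, C_3 ≅ Z^1.

Boundary ∂_1: C_1 → C_0 is given by ∂[p,q] = [q] − [p]. For instance
  ∂[0,2] = [2] − [0].
The 10×23 boundary matrix has rank 9 and Smith normal form diag(1,1,1,1,1,1,1,1,1).

The boundary map ∂_2: C_2 → C_1 sends each 2-simplex [p,q,r] to [q,r] − [p,r] + [p,q]. For instance
  ∂[7,8,9] = [8,9] − [7,9] + [7,8],
  ∂[1,2,4] = [2,4] − [1,4] + [1,2].
The resulting 23×12 matrix has rank 11, and its Smith normal form has invariant factors (1,1,1,1,1,1,1,1,1,1,1).

Boundary ∂_3: C_3 → C_2 sends each 3-simplex σ to the alternating sum Σ_i (−1)^i (σ with its i-th vertex removed). For instance
  ∂[1,2,4,5] = [2,4,5] − [1,4,5] + [1,2,5] − [1,2,4].
This gives a 12×1 integer matrix of rank 1; reducing to Smith normal form yields diagonal entries (1).

Now H_k = ker ∂_k / im ∂_{k+1}, so:

  H_0: rank C_0 − rank ∂_1 = 10 − 9 = 1, and the invariant factors of ∂_1 are all 1, so H_0 ≅ Z.

H_0 = Z.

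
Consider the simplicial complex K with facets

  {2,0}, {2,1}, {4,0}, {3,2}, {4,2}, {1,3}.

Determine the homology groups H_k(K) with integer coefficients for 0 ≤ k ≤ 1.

K has 5 vertices, 6 edges.
rank ∂_0 = 0, rank ∂_1 = 4 ⇒ b_0 = 5 − 0 − 4 = 1; all invariant factors of ∂_1 are 1 so no torsion. So H_0 = Z.
rank ∂_1 = 4, rank ∂_2 = 0 ⇒ b_1 = 6 − 4 − 0 = 2. So H_1 = Z^2.

H_0 ≅ Z,  H_1 ≅ Z^2.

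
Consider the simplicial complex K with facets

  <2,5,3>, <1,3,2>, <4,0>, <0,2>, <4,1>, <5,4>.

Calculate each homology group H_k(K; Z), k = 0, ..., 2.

H_0 ≅ Z,  H_1 ≅ Z^2,  H_2 = 0.

Take the total order 0 < 1 < 2 < 3 < 4 < 5 on the vertex set. Then K (dimension 2) consists of the simplices:

  0-simplices (6): [0], [1], [2], [3], [4], [5]
  1-simplices (9): [0,2], [0,4], [1,2], [1,3], [1,4], [2,3], [2,5], [3,5], [4,5]
  2-simplices (2): [1,2,3], [2,3,5]

giving chain groups C_0 ≅ Z^6, C_1 ≅ Z^9, C_2 ≅ Z^2.

Boundary ∂_1: C_1 → C_0 sends each edge [p,q] (with p < q) to q − p. For instance
  ∂[1,2] = [2] − [1].
The resulting 6×9 matrix has rank 5, and its Smith normal form has invariant factors (1,1,1,1,1).

Boundary ∂_2: C_2 → C_1 acts by ∂[p,q,r] = [q,r] − [p,r] + [p,q]. For instance
  ∂[1,2,3] = [2,3] − [1,3] + [1,2],
  ∂[2,3,5] = [3,5] − [2,5] + [2,3].
This gives a 9×2 integer matrix of rank 2; reducing to Smith normal form yields diagonal entries (1,1).

From H_k ≅ ker(∂_k) / im(∂_{k+1}) we obtain:

  H_0: rank C_0 − rank ∂_1 = 6 − 5 = 1, and the invariant factors of ∂_1 are all 1, so H_0 ≅ Z.
  H_1: rank ker ∂_1 − rank ∂_2 = (9 − 5) − 2 = 2, and the invariant factors of ∂_2 are all 1, so H_1 ≅ Z^2.
  H_2: rank ker ∂_2 − rank ∂_3 = (2 − 2) − 0 = 0, and there is no ∂_3, so H_2 ≅ 0.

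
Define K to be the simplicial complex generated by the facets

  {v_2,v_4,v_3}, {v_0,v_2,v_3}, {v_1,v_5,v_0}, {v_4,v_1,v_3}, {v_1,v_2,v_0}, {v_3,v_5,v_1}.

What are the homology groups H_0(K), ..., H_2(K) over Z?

Order the vertices as v_0 < v_1 < v_2 < v_3 < v_4 < v_5. Listing each simplex with vertices in this order, K has dimension 2 with simplices:

  0-simplices (6): [v_0], [v_1], [v_2], [v_3], [v_4], [v_5]
  1-simplices (12): [v_0,v_1], [v_0,v_2], [v_0,v_3], [v_0,v_5], [v_1,v_2], [v_1,v_3], [v_1,v_4], [v_1,v_5], [v_2,v_3], [v_2,v_4], [v_3,v_4], [v_3,v_5]
  2-simplices (6): [v_0,v_1,v_2], [v_0,v_1,v_5], [v_0,v_2,v_3], [v_1,v_3,v_4], [v_1,v_3,v_5], [v_2,v_3,v_4]

giving chain groups C_0 ≅ Z^6, C_1 ≅ Z^12, C_2 ≅ Z^6.

∂_1: C_1 → C_0 sends each edge [p,q] (with p < q) to q − p.
This gives a 6×12 integer matrix of rank 5; reducing to Smith normal form yields diagonal entries (1,1,1,1,1).

Boundary ∂_2: C_2 → C_1 acts by ∂[p,q,r] = [q,r] − [p,r] + [p,q]. For instance
  ∂[v_0,v_1,v_5] = [v_1,v_5] − [v_0,v_5] + [v_0,v_1],
  ∂[v_2,v_3,v_4] = [v_3,v_4] − [v_2,v_4] + [v_2,v_3].
The 12×6 boundary matrix has rank 6 and Smith normal form diag(1,1,1,1,1,1).

From H_k ≅ ker(∂_k) / im(∂_{k+1}) we obtain:

  H_0: rank C_0 − rank ∂_1 = 6 − 5 = 1, and the invariant factors of ∂_1 are all 1, so H_0 ≅ Z.
  H_1: rank ker ∂_1 − rank ∂_2 = (12 − 5) − 6 = 1, and the invariant factors of ∂_2 are all 1, so H_1 ≅ Z.
  H_2: rank ker ∂_2 − rank ∂_3 = (6 − 6) − 0 = 0, and there is no ∂_3, so H_2 ≅ 0.

(K is a triangulation of the cylinder S^1 x I.)

H_0 ≅ Z,  H_1 ≅ Z,  H_2 = 0.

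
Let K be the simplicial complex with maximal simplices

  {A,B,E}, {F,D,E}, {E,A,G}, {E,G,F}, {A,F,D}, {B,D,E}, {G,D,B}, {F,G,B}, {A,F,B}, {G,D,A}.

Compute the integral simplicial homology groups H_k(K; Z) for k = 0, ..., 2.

Order the vertices as A < B < D < E < F < G. Listing each simplex with vertices in this order, K has dimension 2 with simplices:

  0-simplices (6): A, B, D, E, F, G
  1-simplices (15): AB, AD, AE, AF, AG, BD, BE, BF, BG, DE, DF, DG, EF, EG, FG
  2-simplices (10): ABE, ABF, ADF, ADG, AEG, BDE, BDG, BFG, DEF, EFG

giving chain groups C_0 ≅ Z^6, C_1 ≅ Z^15, C_2 ≅ Z^10.

Boundary ∂_1: C_1 → C_0 is given by ∂[p,q] = [q] − [p]. For instance
  ∂AG = G − A.
As a 6×15 matrix over Z this has rank 5, with invariant factors (1,1,1,1,1).

Boundary ∂_2: C_2 → C_1 sends each 2-simplex [p,q,r] to [q,r] − [p,r] + [p,q]. For instance
  ∂DEF = EF − DF + DE,
  ∂BDE = DE − BE + BD.
This gives a 15×10 integer matrix of rank 10; reducing to Smith normal form yields diagonal entries (1,1,1,1,1,1,1,1,1,2).

Reading off H_k = ker ∂_k / im ∂_{k+1}:

  H_0: rank C_0 − rank ∂_1 = 6 − 5 = 1, and the invariant factors of ∂_1 are all 1, so H_0 = Z.
  H_1: rank ker ∂_1 − rank ∂_2 = (15 − 5) − 10 = 0, and ∂_2 has invariant factor 2 > 1, so H_1 = Z/2.
  H_2: rank ker ∂_2 − rank ∂_3 = (10 − 10) − 0 = 0, and there is no ∂_3, so H_2 = 0.

(K is a triangulation of the real projective plane RP^2.)

H_0 ≅ Z,  H_1 ≅ Z/2,  H_2 = 0.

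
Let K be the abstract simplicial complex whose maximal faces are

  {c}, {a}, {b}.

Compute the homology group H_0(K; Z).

Take the total order a < b < c on the vertex set. Then K (dimension 0) consists of the simplices:

  0-simplices (3): a, b, c

so the chain groups are C_0 ≅ Z^3.

Reading off H_k = ker ∂_k / im ∂_{k+1}:

  H_0: rank C_0 − rank ∂_1 = 3 − 0 = 3, and there is no ∂_1, so H_0 ≅ Z^3.

H_0 = Z^3.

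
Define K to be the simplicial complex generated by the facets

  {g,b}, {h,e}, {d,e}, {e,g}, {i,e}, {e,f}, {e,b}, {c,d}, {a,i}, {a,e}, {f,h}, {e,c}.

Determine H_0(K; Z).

H_0 ≅ Z.

Fix the vertex order a < b < c < d < e < f < g < h < i and write every simplex with vertices in increasing order. Then dim K = 1 and the simplices of K are:

  0-simplices (9): a, b, c, d, e, f, g, h, i
  1-simplices (12): ae, ai, be, bg, cd, ce, de, ef, eg, eh, ei, fh

Hence C_0 ≅ Z^9, C_1 ≅ Z^12.

The boundary map ∂_1: C_1 → C_0 maps an edge to its endpoints' difference, ∂[p,q] = q − p.
The resulting 9×12 matrix has rank 8, and its Smith normal form has invariant factors (1,1,1,1,1,1,1,1).

Now H_k = ker ∂_k / im ∂_{k+1}, so:

  H_0: rank C_0 − rank ∂_1 = 9 − 8 = 1, and the invariant factors of ∂_1 are all 1, so H_0 = Z.

(K is a triangulation of a wedge of 4 circles.)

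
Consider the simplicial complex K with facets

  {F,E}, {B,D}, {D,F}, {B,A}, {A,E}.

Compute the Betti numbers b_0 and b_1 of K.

We work with the vertex ordering A < B < D < E < F. The simplices of K, each written with vertices in increasing order, are:

  0-simplices (5): A, B, D, E, F
  1-simplices (5): AB, AE, BD, DF, EF

so the chain groups are C_0 ≅ Z^5, C_1 ≅ Z^5.

Boundary ∂_1: C_1 → C_0 sends each edge [p,q] (with p < q) to q − p.
The resulting 5×5 matrix has rank 4, and its Smith normal form has invariant factors (1,1,1,1).

Reading off H_k = ker ∂_k / im ∂_{k+1}:

  H_0: rank C_0 − rank ∂_1 = 5 − 4 = 1, and the invariant factors of ∂_1 are all 1, so H_0 = Z.
  H_1: rank ker ∂_1 − rank ∂_2 = (5 − 4) − 0 = 1, and there is no ∂_2, so H_1 = Z.

Hence the Betti numbers are b_0 = 1, b_1 = 1.

b_0 = 1, b_1 = 1.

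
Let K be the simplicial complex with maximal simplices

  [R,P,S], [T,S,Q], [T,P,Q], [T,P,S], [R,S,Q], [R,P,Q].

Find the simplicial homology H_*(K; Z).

H_0 = Z,  H_1 = 0,  H_2 = Z.

We work with the vertex ordering P < Q < R < S < T. The simplices of K, each written with vertices in increasing order, are:

  0-simplices (5): P, Q, R, S, T
  1-simplices (9): PQ, PR, PS, PT, QR, QS, QT, RS, ST
  2-simplices (6): PQR, PQT, PRS, PST, QRS, QST

so the chain groups are C_0 ≅ Z^5, C_1 ≅ Z^9, C_2 ≅ Z^6.

∂_1: C_1 → C_0 sends each edge [p,q] (with p < q) to q − p.
The 5×9 boundary matrix has rank 4 and Smith normal form diag(1,1,1,1).

∂_2: C_2 → C_1 acts by ∂[p,q,r] = [q,r] − [p,r] + [p,q]. For instance
  ∂QRS = RS − QS + QR,
  ∂QST = ST − QT + QS.
The resulting 9×6 matrix has rank 5, and its Smith normal form has invariant factors (1,1,1,1,1).

Reading off H_k = ker ∂_k / im ∂_{k+1}:

  H_0: rank C_0 − rank ∂_1 = 5 − 4 = 1, and the invariant factors of ∂_1 are all 1, so H_0 ≅ Z.
  H_1: rank ker ∂_1 − rank ∂_2 = (9 − 4) − 5 = 0, and the invariant factors of ∂_2 are all 1, so H_1 ≅ 0.
  H_2: rank ker ∂_2 − rank ∂_3 = (6 − 5) − 0 = 1, and there is no ∂_3, so H_2 ≅ Z.

As a check, the Euler characteristic is 5 − 9 + 6 = 2, which agrees with 1 − 0 + 1 = 2.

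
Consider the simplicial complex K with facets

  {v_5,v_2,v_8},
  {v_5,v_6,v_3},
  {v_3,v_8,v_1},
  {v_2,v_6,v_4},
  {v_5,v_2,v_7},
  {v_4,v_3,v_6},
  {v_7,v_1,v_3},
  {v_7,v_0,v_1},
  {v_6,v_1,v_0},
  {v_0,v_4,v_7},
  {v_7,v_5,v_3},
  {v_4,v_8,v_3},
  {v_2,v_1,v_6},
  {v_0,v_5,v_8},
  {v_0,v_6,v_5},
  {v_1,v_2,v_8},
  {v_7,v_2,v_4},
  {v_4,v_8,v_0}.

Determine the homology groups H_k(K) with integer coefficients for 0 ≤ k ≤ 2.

We work with the vertex ordering v_0 < v_1 < v_2 < v_3 < v_4 < v_5 < v_6 < v_7 < v_8. The simplices of K, each written with vertices in increasing order, are:

  0-simplices (9): [v_0], [v_1], [v_2], [v_3], [v_4], [v_5], [v_6], [v_7], [v_8]
  1-simplices (27): (27 of them)
  2-simplices (18): (18 of them)

giving chain groups C_0 ≅ Z^9, C_1 ≅ Z^27, C_2 ≅ Z^18.

Boundary ∂_1: C_1 → C_0 sends each edge [p,q] (with p < q) to q − p.
As a 9×27 matrix over Z this has rank 8, with invariant factors (1,1,1,1,1,1,1,1).

∂_2: C_2 → C_1 maps a triangle to the signed sum of its edges. For instance
  ∂[v_3,v_4,v_8] = [v_4,v_8] − [v_3,v_8] + [v_3,v_4],
  ∂[v_3,v_4,v_6] = [v_4,v_6] − [v_3,v_6] + [v_3,v_4].
The 27×18 boundary matrix has rank 17 and Smith normal form diag(1,1,1,1,1,1,1,1,1,1,1,1,1,1,1,1,1).

From H_k ≅ ker(∂_k) / im(∂_{k+1}) we obtain:

  H_0: rank C_0 − rank ∂_1 = 9 − 8 = 1, and the invariant factors of ∂_1 are all 1, so H_0 = Z.
  H_1: rank ker ∂_1 − rank ∂_2 = (27 − 8) − 17 = 2, and the invariant factors of ∂_2 are all 1, so H_1 = Z^2.
  H_2: rank ker ∂_2 − rank ∂_3 = (18 − 17) − 0 = 1, and there is no ∂_3, so H_2 = Z.

H_0 ≅ Z,  H_1 ≅ Z^2,  H_2 ≅ Z.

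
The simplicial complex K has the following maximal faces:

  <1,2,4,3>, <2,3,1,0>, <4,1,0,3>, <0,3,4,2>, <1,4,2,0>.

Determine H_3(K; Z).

H_3 ≅ Z.

K has 5 vertices, 10 edges, 10 triangles, 5 3-simplices.
rank ∂_3 = 4, rank ∂_4 = 0 ⇒ b_3 = 5 − 4 − 0 = 1. So H_3 ≅ Z.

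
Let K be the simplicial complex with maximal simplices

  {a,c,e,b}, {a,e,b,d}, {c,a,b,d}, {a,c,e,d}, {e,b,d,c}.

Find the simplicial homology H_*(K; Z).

Order the vertices as a < b < c < d < e. Listing each simplex with vertices in this order, K has dimension 3 with simplices:

  0-simplices (5): a, b, c, d, e
  1-simplices (10): ab, ac, ad, ae, bc, bd, be, cd, ce, de
  2-simplices (10): abc, abd, abe, acd, ace, ade, bcd, bce, bde, cde
  3-simplices (5): abcd, abce, abde, acde, bcde

so the chain groups are C_0 ≅ Z^5, C_1 ≅ Z^10, C_2 ≅ Z^10, C_3 ≅ Z^5.

Boundary ∂_1: C_1 → C_0 is given by ∂[p,q] = [q] − [p].
The 5×10 boundary matrix has rank 4 and Smith normal form diag(1,1,1,1).

The boundary map ∂_2: C_2 → C_1 maps a triangle to the signed sum of its edges. For instance
  ∂acd = cd − ad + ac,
  ∂abe = be − ae + ab.
This gives a 10×10 integer matrix of rank 6; reducing to Smith normal form yields diagonal entries (1,1,1,1,1,1).

∂_3: C_3 → C_2 sends each 3-simplex σ to the alternating sum Σ_i (−1)^i (σ with its i-th vertex removed). For instance
  ∂acde = cde − ade + ace − acd,
  ∂abce = bce − ace + abe − abc.
As a 10×5 matrix over Z this has rank 4, with invariant factors (1,1,1,1).

Computing H_k = (kernel of ∂_k) / (image of ∂_{k+1}):

  H_0: rank C_0 − rank ∂_1 = 5 − 4 = 1, and the invariant factors of ∂_1 are all 1, so H_0 = Z.
  H_1: rank ker ∂_1 − rank ∂_2 = (10 − 4) − 6 = 0, and the invariant factors of ∂_2 are all 1, so H_1 = 0.
  H_2: rank ker ∂_2 − rank ∂_3 = (10 − 6) − 4 = 0, and the invariant factors of ∂_3 are all 1, so H_2 = 0.
  H_3: rank ker ∂_3 − rank ∂_4 = (5 − 4) − 0 = 1, and there is no ∂_4, so H_3 = Z.

H_0 = Z,  H_1 = 0,  H_2 = 0,  H_3 = Z.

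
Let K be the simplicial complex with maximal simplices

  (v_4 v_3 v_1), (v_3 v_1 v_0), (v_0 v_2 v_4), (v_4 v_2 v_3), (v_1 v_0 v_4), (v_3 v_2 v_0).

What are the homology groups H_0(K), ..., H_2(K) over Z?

H_0 ≅ Z,  H_1 = 0,  H_2 ≅ Z.

Fix the vertex order v_0 < v_1 < v_2 < v_3 < v_4 and write every simplex with vertices in increasing order. Then dim K = 2 and the simplices of K are:

  0-simplices (5): [v_0], [v_1], [v_2], [v_3], [v_4]
  1-simplices (9): [v_0,v_1], [v_0,v_2], [v_0,v_3], [v_0,v_4], [v_1,v_3], [v_1,v_4], [v_2,v_3], [v_2,v_4], [v_3,v_4]
  2-simplices (6): [v_0,v_1,v_3], [v_0,v_1,v_4], [v_0,v_2,v_3], [v_0,v_2,v_4], [v_1,v_3,v_4], [v_2,v_3,v_4]

so the chain groups are C_0 ≅ Z^5, C_1 ≅ Z^9, C_2 ≅ Z^6.

∂_1: C_1 → C_0 maps an edge to its endpoints' difference, ∂[p,q] = q − p. For instance
  ∂[v_3,v_4] = [v_4] − [v_3].
As a 5×9 matrix over Z this has rank 4, with invariant factors (1,1,1,1).

The boundary map ∂_2: C_2 → C_1 maps a triangle to the signed sum of its edges. For instance
  ∂[v_0,v_2,v_3] = [v_2,v_3] − [v_0,v_3] + [v_0,v_2],
  ∂[v_0,v_1,v_3] = [v_1,v_3] − [v_0,v_3] + [v_0,v_1].
The resulting 9×6 matrix has rank 5, and its Smith normal form has invariant factors (1,1,1,1,1).

Computing H_k = (kernel of ∂_k) / (image of ∂_{k+1}):

  H_0: rank C_0 − rank ∂_1 = 5 − 4 = 1, and the invariant factors of ∂_1 are all 1, so H_0 ≅ Z.
  H_1: rank ker ∂_1 − rank ∂_2 = (9 − 4) − 5 = 0, and the invariant factors of ∂_2 are all 1, so H_1 ≅ 0.
  H_2: rank ker ∂_2 − rank ∂_3 = (6 − 5) − 0 = 1, and there is no ∂_3, so H_2 ≅ Z.

(K is a triangulation of the 2-sphere S^2.)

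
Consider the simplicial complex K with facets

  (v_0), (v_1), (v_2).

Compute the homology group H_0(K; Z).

H_0 ≅ Z^3.

Fix the vertex order v_0 < v_1 < v_2 and write every simplex with vertices in increasing order. Then dim K = 0 and the simplices of K are:

  0-simplices (3): [v_0], [v_1], [v_2]

giving chain groups C_0 ≅ Z^3.

Now H_k = ker ∂_k / im ∂_{k+1}, so:

  H_0: rank C_0 − rank ∂_1 = 3 − 0 = 3, and there is no ∂_1, so H_0 ≅ Z^3.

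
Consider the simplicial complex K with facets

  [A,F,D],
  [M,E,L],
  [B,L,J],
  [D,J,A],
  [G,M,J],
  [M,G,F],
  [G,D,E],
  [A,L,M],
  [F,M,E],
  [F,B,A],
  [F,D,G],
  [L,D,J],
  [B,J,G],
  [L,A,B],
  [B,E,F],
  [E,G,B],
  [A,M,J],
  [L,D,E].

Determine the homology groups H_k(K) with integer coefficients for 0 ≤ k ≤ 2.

Order the vertices as A < B < D < E < F < G < J < L < M. Listing each simplex with vertices in this order, K has dimension 2 with simplices:

  0-simplices (9): A, B, D, E, F, G, J, L, M
  1-simplices (27): AB, AD, AF, AJ, AL, AM, BE, BF, BG, BJ, BL, DE, DF, DG, DJ, DL, EF, EG, EL, EM, FG, FM, GJ, GM, JL, JM, LM
  2-simplices (18): ABF, ABL, ADF, ADJ, AJM, ALM, BEF, BEG, BGJ, BJL, DEG, DEL, DFG, DJL, EFM, ELM, FGM, GJM

so the chain groups are C_0 ≅ Z^9, C_1 ≅ Z^27, C_2 ≅ Z^18.

∂_1: C_1 → C_0 maps an edge to its endpoints' difference, ∂[p,q] = q − p.
This gives a 9×27 integer matrix of rank 8; reducing to Smith normal form yields diagonal entries (1,1,1,1,1,1,1,1).

∂_2: C_2 → C_1 acts by ∂[p,q,r] = [q,r] − [p,r] + [p,q]. For instance
  ∂ADJ = DJ − AJ + AD,
  ∂FGM = GM − FM + FG.
This gives a 27×18 integer matrix of rank 18; reducing to Smith normal form yields diagonal entries (1,1,1,1,1,1,1,1,1,1,1,1,1,1,1,1,1,2).

Computing H_k = (kernel of ∂_k) / (image of ∂_{k+1}):

  H_0: rank C_0 − rank ∂_1 = 9 − 8 = 1, and the invariant factors of ∂_1 are all 1, so H_0 = Z.
  H_1: rank ker ∂_1 − rank ∂_2 = (27 − 8) − 18 = 1, and ∂_2 has invariant factor 2 > 1, so H_1 = Z ⊕ Z/2.
  H_2: rank ker ∂_2 − rank ∂_3 = (18 − 18) − 0 = 0, and there is no ∂_3, so H_2 = 0.

(K is a triangulation of the Klein bottle.)

H_0 = Z,  H_1 = Z ⊕ Z/2,  H_2 = 0.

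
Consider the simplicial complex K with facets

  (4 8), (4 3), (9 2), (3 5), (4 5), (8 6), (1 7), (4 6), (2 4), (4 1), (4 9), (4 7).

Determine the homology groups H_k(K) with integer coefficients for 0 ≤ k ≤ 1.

H_0 = Z,  H_1 = Z^4.

Order the vertices as 1 < 2 < 3 < 4 < 5 < 6 < 7 < 8 < 9. Listing each simplex with vertices in this order, K has dimension 1 with simplices:

  0-simplices (9): [1], [2], [3], [4], [5], [6], [7], [8], [9]
  1-simplices (12): [1,4], [1,7], [2,4], [2,9], [3,4], [3,5], [4,5], [4,6], [4,7], [4,8], [4,9], [6,8]

Hence C_0 ≅ Z^9, C_1 ≅ Z^12.

The boundary map ∂_1: C_1 → C_0 sends each edge [p,q] (with p < q) to q − p. For instance
  ∂[1,7] = [7] − [1].
The 9×12 boundary matrix has rank 8 and Smith normal form diag(1,1,1,1,1,1,1,1).

Computing H_k = (kernel of ∂_k) / (image of ∂_{k+1}):

  H_0: rank C_0 − rank ∂_1 = 9 − 8 = 1, and the invariant factors of ∂_1 are all 1, so H_0 ≅ Z.
  H_1: rank ker ∂_1 − rank ∂_2 = (12 − 8) − 0 = 4, and there is no ∂_2, so H_1 ≅ Z^4.

As a check, the Euler characteristic is 9 − 12 = -3, which agrees with 1 − 4 = -3.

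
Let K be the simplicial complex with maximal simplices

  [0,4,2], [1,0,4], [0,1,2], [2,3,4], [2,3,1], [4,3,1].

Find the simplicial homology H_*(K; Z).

Fix the vertex order 0 < 1 < 2 < 3 < 4 and write every simplex with vertices in increasing order. Then dim K = 2 and the simplices of K are:

  0-simplices (5): [0], [1], [2], [3], [4]
  1-simplices (9): [0,1], [0,2], [0,4], [1,2], [1,3], [1,4], [2,3], [2,4], [3,4]
  2-simplices (6): [0,1,2], [0,1,4], [0,2,4], [1,2,3], [1,3,4], [2,3,4]

so the chain groups are C_0 ≅ Z^5, C_1 ≅ Z^9, C_2 ≅ Z^6.

The boundary map ∂_1: C_1 → C_0 sends each edge [p,q] (with p < q) to q − p.
The 5×9 boundary matrix has rank 4 and Smith normal form diag(1,1,1,1).

The boundary map ∂_2: C_2 → C_1 maps a triangle to the signed sum of its edges. For instance
  ∂[0,2,4] = [2,4] − [0,4] + [0,2],
  ∂[1,2,3] = [2,3] − [1,3] + [1,2].
The resulting 9×6 matrix has rank 5, and its Smith normal form has invariant factors (1,1,1,1,1).

Now H_k = ker ∂_k / im ∂_{k+1}, so:

  H_0: rank C_0 − rank ∂_1 = 5 − 4 = 1, and the invariant factors of ∂_1 are all 1, so H_0 = Z.
  H_1: rank ker ∂_1 − rank ∂_2 = (9 − 4) − 5 = 0, and the invariant factors of ∂_2 are all 1, so H_1 = 0.
  H_2: rank ker ∂_2 − rank ∂_3 = (6 − 5) − 0 = 1, and there is no ∂_3, so H_2 = Z.

As a check, the Euler characteristic is 5 − 9 + 6 = 2, which agrees with 1 − 0 + 1 = 2.

H_0 ≅ Z,  H_1 = 0,  H_2 ≅ Z.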